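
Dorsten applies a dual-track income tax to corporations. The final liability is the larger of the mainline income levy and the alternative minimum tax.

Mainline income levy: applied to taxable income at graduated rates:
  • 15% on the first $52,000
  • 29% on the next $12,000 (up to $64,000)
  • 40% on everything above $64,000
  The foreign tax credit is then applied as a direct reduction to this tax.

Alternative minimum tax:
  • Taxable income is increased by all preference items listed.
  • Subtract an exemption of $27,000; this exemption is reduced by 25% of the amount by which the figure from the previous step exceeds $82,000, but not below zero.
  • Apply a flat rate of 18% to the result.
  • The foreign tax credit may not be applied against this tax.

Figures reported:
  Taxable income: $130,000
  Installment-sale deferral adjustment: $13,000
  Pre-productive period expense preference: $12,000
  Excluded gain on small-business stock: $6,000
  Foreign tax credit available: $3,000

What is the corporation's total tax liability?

$34,680

Alternative minimum tax:
  Adjusted income: $130,000 + $13,000 + $12,000 + $6,000 = $161,000
  Exemption: $27,000 − 25% × ($161,000 − $82,000) = $27,000 − $19,750 = $7,250
  Base: $161,000 − $7,250 = $153,750
  $153,750 × 18% = $27,675

Mainline income levy:
  $52,000 × 15% = $7,800
  $12,000 × 29% = $3,480
  $66,000 × 40% = $26,400
  → $37,680
  Less foreign tax credit $3,000 → $34,680

$34,680 > $27,675, so the mainline income levy governs.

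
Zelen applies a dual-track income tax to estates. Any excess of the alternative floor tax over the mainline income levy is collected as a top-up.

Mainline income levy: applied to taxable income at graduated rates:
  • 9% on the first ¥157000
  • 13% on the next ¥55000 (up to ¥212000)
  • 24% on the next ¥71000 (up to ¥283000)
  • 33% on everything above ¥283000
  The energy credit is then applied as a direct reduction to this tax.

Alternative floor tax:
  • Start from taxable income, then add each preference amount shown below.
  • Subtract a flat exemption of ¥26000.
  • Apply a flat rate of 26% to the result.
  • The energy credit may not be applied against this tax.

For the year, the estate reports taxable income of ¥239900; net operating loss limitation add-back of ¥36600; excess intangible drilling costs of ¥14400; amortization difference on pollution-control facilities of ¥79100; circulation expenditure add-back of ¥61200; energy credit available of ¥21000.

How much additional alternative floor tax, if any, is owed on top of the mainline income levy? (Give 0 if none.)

¥98376

Mainline income levy:
  ¥157000 × 9% = ¥14130
  ¥55000 × 13% = ¥7150
  ¥27900 × 24% = ¥6696
  → ¥27976
  Less energy credit ¥21000 → ¥6976

Alternative floor tax:
  Adjusted income: ¥239900 + ¥36600 + ¥14400 + ¥79100 + ¥61200 = ¥431200
  Less exemption ¥26000 → base ¥405200
  ¥405200 × 26% = ¥105352

Excess of alternative floor tax over mainline income levy: ¥105352 − ¥6976 = ¥98376.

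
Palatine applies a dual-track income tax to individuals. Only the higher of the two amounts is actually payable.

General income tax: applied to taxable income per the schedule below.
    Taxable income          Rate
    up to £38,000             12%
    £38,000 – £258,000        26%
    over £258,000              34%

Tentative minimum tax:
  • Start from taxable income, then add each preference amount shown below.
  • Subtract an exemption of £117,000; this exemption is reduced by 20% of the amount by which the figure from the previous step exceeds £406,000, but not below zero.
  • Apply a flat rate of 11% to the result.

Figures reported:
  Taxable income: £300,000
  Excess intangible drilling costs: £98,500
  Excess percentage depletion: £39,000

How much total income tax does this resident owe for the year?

£76,040

General income tax:
  £38,000 × 12% = £4,560
  £220,000 × 26% = £57,200
  £42,000 × 34% = £14,280
  → £76,040

Tentative minimum tax:
  Adjusted income: £300,000 + £98,500 + £39,000 = £437,500
  Exemption: £117,000 − 20% × (£437,500 − £406,000) = £117,000 − £6,300 = £110,700
  Base: £437,500 − £110,700 = £326,800
  £326,800 × 11% = £35,948

£76,040 > £35,948, so the general income tax governs.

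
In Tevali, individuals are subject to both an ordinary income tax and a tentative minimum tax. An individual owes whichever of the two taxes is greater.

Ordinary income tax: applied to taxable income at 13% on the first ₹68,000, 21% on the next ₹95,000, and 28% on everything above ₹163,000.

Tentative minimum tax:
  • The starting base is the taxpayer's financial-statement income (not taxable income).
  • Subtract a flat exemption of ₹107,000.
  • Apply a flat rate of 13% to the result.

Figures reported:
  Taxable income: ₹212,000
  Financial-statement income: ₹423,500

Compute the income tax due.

Ordinary income tax:
  ₹68,000 × 13% = ₹8,840
  ₹95,000 × 21% = ₹19,950
  ₹49,000 × 28% = ₹13,720
  → ₹42,510

Tentative minimum tax:
  Base (financial-statement income): ₹423,500
  Less exemption ₹107,000 → base ₹316,500
  ₹316,500 × 13% = ₹41,145

₹42,510 > ₹41,145, so the ordinary income tax governs.

₹42,510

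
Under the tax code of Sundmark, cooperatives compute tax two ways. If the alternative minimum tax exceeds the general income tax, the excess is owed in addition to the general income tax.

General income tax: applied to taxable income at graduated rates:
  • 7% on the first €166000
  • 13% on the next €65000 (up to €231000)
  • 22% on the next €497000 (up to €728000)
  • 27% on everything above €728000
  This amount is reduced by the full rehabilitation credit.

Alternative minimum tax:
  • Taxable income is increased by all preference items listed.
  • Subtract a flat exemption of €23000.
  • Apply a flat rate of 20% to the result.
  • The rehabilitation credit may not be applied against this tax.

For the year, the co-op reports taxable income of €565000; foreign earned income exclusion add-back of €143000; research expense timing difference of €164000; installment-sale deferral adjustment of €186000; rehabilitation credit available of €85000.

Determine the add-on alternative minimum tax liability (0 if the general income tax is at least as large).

Alternative minimum tax:
  Adjusted income: €565000 + €143000 + €164000 + €186000 = €1058000
  Less exemption €23000 → base €1035000
  €1035000 × 20% = €207000

General income tax:
  €166000 × 7% = €11620
  €65000 × 13% = €8450
  €334000 × 22% = €73480
  → €93550
  Less rehabilitation credit €85000 → €8550

Excess of alternative minimum tax over general income tax: €207000 − €8550 = €198450.

€198450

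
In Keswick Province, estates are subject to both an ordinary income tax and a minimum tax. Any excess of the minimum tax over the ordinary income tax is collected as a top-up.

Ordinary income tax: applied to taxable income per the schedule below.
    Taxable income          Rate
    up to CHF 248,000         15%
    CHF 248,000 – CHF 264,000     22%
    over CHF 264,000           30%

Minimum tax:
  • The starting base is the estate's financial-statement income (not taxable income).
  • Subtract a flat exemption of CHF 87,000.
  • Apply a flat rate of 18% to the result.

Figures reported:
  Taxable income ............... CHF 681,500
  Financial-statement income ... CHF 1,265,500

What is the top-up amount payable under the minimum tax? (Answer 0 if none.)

Ordinary income tax:
  CHF 248,000 × 15% = CHF 37,200
  CHF 16,000 × 22% = CHF 3,520
  CHF 417,500 × 30% = CHF 125,250
  → CHF 165,970

Minimum tax:
  Base (financial-statement income): CHF 1,265,500
  Less exemption CHF 87,000 → base CHF 1,178,500
  CHF 1,178,500 × 18% = CHF 212,130

Excess of minimum tax over ordinary income tax: CHF 212,130 − CHF 165,970 = CHF 46,160.

CHF 46,160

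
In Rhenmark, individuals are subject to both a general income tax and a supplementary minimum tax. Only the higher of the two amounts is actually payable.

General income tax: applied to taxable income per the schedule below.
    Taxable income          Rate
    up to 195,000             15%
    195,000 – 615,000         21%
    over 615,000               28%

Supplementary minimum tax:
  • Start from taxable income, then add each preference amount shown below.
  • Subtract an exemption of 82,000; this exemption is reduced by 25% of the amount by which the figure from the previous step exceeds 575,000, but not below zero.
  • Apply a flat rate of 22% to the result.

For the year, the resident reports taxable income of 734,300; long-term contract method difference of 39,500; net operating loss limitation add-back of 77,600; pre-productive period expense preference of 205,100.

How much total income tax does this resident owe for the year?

232,430

Supplementary minimum tax:
  Adjusted income: 734,300 + 39,500 + 77,600 + 205,100 = 1,056,500
  Exemption: 25% × (1,056,500 − 575,000) = 120,375 ≥ 82,000, so the exemption is fully phased out
  Base: 1,056,500 − 0 = 1,056,500
  1,056,500 × 22% = 232,430

General income tax:
  195,000 × 15% = 29,250
  420,000 × 21% = 88,200
  119,300 × 28% = 33,404
  → 150,854

232,430 > 150,854, so the supplementary minimum tax is the binding amount.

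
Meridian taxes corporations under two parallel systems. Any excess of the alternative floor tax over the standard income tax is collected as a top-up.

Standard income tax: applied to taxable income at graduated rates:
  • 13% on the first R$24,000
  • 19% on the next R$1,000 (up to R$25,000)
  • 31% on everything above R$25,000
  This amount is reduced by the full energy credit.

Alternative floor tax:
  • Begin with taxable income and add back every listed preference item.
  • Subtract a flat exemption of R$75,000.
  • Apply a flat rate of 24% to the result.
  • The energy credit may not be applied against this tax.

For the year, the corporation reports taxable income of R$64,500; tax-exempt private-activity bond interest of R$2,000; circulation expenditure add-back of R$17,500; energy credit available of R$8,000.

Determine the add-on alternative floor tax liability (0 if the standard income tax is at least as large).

Standard income tax:
  R$24,000 × 13% = R$3,120
  R$1,000 × 19% = R$190
  R$39,500 × 31% = R$12,245
  → R$15,555
  Less energy credit R$8,000 → R$7,555

Alternative floor tax:
  Adjusted income: R$64,500 + R$2,000 + R$17,500 = R$84,000
  Less exemption R$75,000 → base R$9,000
  R$9,000 × 24% = R$2,160

R$2,160 ≤ R$7,555, so no add-on is due.

R$0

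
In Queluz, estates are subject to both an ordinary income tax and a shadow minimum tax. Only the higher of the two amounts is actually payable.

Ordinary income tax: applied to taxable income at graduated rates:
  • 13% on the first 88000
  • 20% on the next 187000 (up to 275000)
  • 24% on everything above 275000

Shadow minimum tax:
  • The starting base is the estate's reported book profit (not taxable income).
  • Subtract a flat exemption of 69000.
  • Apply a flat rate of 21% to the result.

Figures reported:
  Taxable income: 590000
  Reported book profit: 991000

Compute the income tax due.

Ordinary income tax:
  88000 × 13% = 11440
  187000 × 20% = 37400
  315000 × 24% = 75600
  → 124440

Shadow minimum tax:
  Base (reported book profit): 991000
  Less exemption 69000 → base 922000
  922000 × 21% = 193620

193620 > 124440, so the shadow minimum tax is the binding amount.

193620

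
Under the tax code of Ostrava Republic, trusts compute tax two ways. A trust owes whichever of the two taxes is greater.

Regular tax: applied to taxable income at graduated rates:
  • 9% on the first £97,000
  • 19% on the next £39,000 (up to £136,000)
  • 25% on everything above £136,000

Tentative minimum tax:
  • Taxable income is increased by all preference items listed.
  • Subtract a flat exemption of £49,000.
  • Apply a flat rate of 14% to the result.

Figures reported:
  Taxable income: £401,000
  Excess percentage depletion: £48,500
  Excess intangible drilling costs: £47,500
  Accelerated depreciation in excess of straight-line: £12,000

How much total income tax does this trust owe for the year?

Regular tax:
  £97,000 × 9% = £8,730
  £39,000 × 19% = £7,410
  £265,000 × 25% = £66,250
  → £82,390

Tentative minimum tax:
  Adjusted income: £401,000 + £48,500 + £47,500 + £12,000 = £509,000
  Less exemption £49,000 → base £460,000
  £460,000 × 14% = £64,400

£82,390 > £64,400, so the regular tax governs.

£82,390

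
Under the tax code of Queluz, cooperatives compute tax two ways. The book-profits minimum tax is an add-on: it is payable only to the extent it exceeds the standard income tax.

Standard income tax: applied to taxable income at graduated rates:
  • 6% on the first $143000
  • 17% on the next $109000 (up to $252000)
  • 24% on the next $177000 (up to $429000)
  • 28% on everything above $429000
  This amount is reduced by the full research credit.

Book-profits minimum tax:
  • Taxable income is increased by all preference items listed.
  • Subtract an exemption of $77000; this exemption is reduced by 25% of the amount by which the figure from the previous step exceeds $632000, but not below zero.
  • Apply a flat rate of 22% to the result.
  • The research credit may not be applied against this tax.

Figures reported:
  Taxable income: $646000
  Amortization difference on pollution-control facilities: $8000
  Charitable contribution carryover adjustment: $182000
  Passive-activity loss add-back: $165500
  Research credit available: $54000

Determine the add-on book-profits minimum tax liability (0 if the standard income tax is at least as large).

$143980

Standard income tax:
  $143000 × 6% = $8580
  $109000 × 17% = $18530
  $177000 × 24% = $42480
  $217000 × 28% = $60760
  → $130350
  Less research credit $54000 → $76350

Book-profits minimum tax:
  Adjusted income: $646000 + $8000 + $182000 + $165500 = $1001500
  Exemption: 25% × ($1001500 − $632000) = $92375 ≥ $77000, so the exemption is fully phased out
  Base: $1001500 − $0 = $1001500
  $1001500 × 22% = $220330

Excess of book-profits minimum tax over standard income tax: $220330 − $76350 = $143980.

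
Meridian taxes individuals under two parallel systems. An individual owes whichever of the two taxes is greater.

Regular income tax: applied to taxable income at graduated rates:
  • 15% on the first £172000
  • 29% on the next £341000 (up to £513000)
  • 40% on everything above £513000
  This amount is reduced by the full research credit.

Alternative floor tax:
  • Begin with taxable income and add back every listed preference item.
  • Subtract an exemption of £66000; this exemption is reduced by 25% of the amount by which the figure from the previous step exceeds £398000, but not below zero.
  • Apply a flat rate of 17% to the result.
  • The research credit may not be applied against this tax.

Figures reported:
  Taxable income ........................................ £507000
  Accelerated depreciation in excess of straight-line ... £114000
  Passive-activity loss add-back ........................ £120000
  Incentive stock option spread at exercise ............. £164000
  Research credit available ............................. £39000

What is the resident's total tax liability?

£153850

Regular income tax:
  £172000 × 15% = £25800
  £335000 × 29% = £97150
  → £122950
  Less research credit £39000 → £83950

Alternative floor tax:
  Adjusted income: £507000 + £114000 + £120000 + £164000 = £905000
  Exemption: 25% × (£905000 − £398000) = £126750 ≥ £66000, so the exemption is fully phased out
  Base: £905000 − £0 = £905000
  £905000 × 17% = £153850

£153850 > £83950, so the alternative floor tax is the binding amount.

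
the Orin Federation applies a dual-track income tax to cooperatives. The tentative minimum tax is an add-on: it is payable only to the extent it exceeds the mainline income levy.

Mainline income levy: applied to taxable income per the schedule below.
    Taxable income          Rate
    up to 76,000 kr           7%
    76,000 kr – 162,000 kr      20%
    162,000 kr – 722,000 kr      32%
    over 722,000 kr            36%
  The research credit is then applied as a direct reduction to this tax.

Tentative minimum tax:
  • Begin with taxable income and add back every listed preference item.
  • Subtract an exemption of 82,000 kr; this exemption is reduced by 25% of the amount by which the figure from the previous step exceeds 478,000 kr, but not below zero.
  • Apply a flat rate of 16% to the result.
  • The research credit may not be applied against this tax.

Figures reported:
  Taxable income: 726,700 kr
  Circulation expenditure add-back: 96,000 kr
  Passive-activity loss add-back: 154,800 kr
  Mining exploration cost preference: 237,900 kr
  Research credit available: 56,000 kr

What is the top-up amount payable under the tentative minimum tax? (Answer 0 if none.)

47,052 kr

Tentative minimum tax:
  Adjusted income: 726,700 kr + 96,000 kr + 154,800 kr + 237,900 kr = 1,215,400 kr
  Exemption: 25% × (1,215,400 kr − 478,000 kr) = 184,350 kr ≥ 82,000 kr, so the exemption is fully phased out
  Base: 1,215,400 kr − 0 kr = 1,215,400 kr
  1,215,400 kr × 16% = 194,464 kr

Mainline income levy:
  76,000 kr × 7% = 5,320 kr
  86,000 kr × 20% = 17,200 kr
  560,000 kr × 32% = 179,200 kr
  4,700 kr × 36% = 1,692 kr
  → 203,412 kr
  Less research credit 56,000 kr → 147,412 kr

Excess of tentative minimum tax over mainline income levy: 194,464 kr − 147,412 kr = 47,052 kr.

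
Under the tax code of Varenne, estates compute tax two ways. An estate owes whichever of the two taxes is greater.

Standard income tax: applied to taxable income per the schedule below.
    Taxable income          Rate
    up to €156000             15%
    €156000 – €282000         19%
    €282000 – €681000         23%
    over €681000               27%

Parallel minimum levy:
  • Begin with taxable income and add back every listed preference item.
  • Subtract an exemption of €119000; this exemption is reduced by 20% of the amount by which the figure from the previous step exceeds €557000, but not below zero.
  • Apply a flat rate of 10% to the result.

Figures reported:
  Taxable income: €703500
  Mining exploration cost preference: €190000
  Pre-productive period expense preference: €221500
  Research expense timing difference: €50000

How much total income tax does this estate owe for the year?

€145185

Parallel minimum levy:
  Adjusted income: €703500 + €190000 + €221500 + €50000 = €1165000
  Exemption: 20% × (€1165000 − €557000) = €121600 ≥ €119000, so the exemption is fully phased out
  Base: €1165000 − €0 = €1165000
  €1165000 × 10% = €116500

Standard income tax:
  €156000 × 15% = €23400
  €126000 × 19% = €23940
  €399000 × 23% = €91770
  €22500 × 27% = €6075
  → €145185

€145185 > €116500, so the standard income tax governs.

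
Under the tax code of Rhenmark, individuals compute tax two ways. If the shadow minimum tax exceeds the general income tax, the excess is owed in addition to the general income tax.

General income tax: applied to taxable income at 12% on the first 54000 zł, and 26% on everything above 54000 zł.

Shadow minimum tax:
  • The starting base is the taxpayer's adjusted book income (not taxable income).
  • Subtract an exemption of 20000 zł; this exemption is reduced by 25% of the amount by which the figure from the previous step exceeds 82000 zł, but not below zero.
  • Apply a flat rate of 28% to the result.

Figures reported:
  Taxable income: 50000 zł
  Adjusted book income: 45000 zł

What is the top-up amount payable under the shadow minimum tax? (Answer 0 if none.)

Shadow minimum tax:
  Base (adjusted book income): 45000 zł
  Exemption: 45000 zł ≤ 82000 zł, so full 20000 zł applies
  Base: 45000 zł − 20000 zł = 25000 zł
  25000 zł × 28% = 7000 zł

General income tax:
  50000 zł × 12% = 6000 zł

Excess of shadow minimum tax over general income tax: 7000 zł − 6000 zł = 1000 zł.

1000 zł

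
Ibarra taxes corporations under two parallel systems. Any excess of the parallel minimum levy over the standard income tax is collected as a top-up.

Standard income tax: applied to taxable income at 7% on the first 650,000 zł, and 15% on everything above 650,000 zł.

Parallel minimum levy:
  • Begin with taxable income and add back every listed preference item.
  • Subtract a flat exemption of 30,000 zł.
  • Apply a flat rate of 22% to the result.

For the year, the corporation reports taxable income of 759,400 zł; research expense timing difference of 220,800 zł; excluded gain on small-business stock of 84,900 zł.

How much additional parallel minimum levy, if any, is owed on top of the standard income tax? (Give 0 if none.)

165,812 zł

Standard income tax:
  650,000 zł × 7% = 45,500 zł
  109,400 zł × 15% = 16,410 zł
  → 61,910 zł

Parallel minimum levy:
  Adjusted income: 759,400 zł + 220,800 zł + 84,900 zł = 1,065,100 zł
  Less exemption 30,000 zł → base 1,035,100 zł
  1,035,100 zł × 22% = 227,722 zł

Excess of parallel minimum levy over standard income tax: 227,722 zł − 61,910 zł = 165,812 zł.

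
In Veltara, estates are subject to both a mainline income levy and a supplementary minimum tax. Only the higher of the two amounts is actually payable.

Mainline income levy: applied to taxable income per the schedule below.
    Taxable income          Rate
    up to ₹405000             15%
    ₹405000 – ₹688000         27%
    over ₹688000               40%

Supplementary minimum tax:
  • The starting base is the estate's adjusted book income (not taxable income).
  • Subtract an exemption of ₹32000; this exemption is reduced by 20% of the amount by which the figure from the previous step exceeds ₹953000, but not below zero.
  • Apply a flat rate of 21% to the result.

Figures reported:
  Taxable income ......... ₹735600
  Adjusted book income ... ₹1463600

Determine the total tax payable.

Mainline income levy:
  ₹405000 × 15% = ₹60750
  ₹283000 × 27% = ₹76410
  ₹47600 × 40% = ₹19040
  → ₹156200

Supplementary minimum tax:
  Base (adjusted book income): ₹1463600
  Exemption: 20% × (₹1463600 − ₹953000) = ₹102120 ≥ ₹32000, so the exemption is fully phased out
  Base: ₹1463600 − ₹0 = ₹1463600
  ₹1463600 × 21% = ₹307356

₹307356 > ₹156200, so the supplementary minimum tax is the binding amount.

₹307356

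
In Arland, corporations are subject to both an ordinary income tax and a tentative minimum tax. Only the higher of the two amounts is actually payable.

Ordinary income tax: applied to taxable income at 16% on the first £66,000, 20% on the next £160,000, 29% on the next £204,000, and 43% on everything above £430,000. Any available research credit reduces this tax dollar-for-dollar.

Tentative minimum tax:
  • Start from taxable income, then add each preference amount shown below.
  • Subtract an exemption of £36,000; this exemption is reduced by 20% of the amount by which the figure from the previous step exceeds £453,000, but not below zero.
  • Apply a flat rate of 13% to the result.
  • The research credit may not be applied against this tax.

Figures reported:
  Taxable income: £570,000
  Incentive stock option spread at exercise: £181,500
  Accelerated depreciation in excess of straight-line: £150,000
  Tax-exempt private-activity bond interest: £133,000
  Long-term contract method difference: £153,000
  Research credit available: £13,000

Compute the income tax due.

Tentative minimum tax:
  Adjusted income: £570,000 + £181,500 + £150,000 + £133,000 + £153,000 = £1,187,500
  Exemption: 20% × (£1,187,500 − £453,000) = £146,900 ≥ £36,000, so the exemption is fully phased out
  Base: £1,187,500 − £0 = £1,187,500
  £1,187,500 × 13% = £154,375

Ordinary income tax:
  £66,000 × 16% = £10,560
  £160,000 × 20% = £32,000
  £204,000 × 29% = £59,160
  £140,000 × 43% = £60,200
  → £161,920
  Less research credit £13,000 → £148,920

£154,375 > £148,920, so the tentative minimum tax is the binding amount.

£154,375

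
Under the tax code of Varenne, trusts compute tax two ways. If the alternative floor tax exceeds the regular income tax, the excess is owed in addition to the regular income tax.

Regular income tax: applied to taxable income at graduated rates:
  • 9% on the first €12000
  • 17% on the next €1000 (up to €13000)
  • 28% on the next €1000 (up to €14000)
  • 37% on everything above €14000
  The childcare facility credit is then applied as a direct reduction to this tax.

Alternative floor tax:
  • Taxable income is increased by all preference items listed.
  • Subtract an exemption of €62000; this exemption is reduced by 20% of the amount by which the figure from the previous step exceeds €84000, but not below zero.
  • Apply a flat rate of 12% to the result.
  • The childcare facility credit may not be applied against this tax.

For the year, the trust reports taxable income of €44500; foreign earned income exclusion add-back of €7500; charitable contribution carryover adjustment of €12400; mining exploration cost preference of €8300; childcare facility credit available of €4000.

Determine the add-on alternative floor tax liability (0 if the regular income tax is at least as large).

Regular income tax:
  €12000 × 9% = €1080
  €1000 × 17% = €170
  €1000 × 28% = €280
  €30500 × 37% = €11285
  → €12815
  Less childcare facility credit €4000 → €8815

Alternative floor tax:
  Adjusted income: €44500 + €7500 + €12400 + €8300 = €72700
  Exemption: €72700 ≤ €84000, so full €62000 applies
  Base: €72700 − €62000 = €10700
  €10700 × 12% = €1284

€1284 ≤ €8815, so no add-on is due.

€0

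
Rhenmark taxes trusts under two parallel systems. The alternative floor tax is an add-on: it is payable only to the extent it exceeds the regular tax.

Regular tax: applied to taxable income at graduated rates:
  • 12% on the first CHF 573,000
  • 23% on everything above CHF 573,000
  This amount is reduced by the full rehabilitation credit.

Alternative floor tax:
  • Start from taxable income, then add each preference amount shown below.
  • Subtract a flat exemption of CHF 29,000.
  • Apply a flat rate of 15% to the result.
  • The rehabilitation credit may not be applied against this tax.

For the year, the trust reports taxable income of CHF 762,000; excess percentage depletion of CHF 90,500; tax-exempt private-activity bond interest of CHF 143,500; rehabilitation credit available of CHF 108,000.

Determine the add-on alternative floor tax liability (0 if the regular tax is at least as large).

CHF 140,820

Alternative floor tax:
  Adjusted income: CHF 762,000 + CHF 90,500 + CHF 143,500 = CHF 996,000
  Less exemption CHF 29,000 → base CHF 967,000
  CHF 967,000 × 15% = CHF 145,050

Regular tax:
  CHF 573,000 × 12% = CHF 68,760
  CHF 189,000 × 23% = CHF 43,470
  → CHF 112,230
  Less rehabilitation credit CHF 108,000 → CHF 4,230

Excess of alternative floor tax over regular tax: CHF 145,050 − CHF 4,230 = CHF 140,820.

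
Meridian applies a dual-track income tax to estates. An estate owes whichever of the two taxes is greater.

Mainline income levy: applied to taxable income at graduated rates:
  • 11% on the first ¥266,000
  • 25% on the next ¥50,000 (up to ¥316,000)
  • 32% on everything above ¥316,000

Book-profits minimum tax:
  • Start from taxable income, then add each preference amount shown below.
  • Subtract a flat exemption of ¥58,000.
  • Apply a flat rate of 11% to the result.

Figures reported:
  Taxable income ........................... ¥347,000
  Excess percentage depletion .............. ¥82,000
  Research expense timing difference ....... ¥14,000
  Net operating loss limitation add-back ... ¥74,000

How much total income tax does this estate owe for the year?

Mainline income levy:
  ¥266,000 × 11% = ¥29,260
  ¥50,000 × 25% = ¥12,500
  ¥31,000 × 32% = ¥9,920
  → ¥51,680

Book-profits minimum tax:
  Adjusted income: ¥347,000 + ¥82,000 + ¥14,000 + ¥74,000 = ¥517,000
  Less exemption ¥58,000 → base ¥459,000
  ¥459,000 × 11% = ¥50,490

¥51,680 > ¥50,490, so the mainline income levy governs.

¥51,680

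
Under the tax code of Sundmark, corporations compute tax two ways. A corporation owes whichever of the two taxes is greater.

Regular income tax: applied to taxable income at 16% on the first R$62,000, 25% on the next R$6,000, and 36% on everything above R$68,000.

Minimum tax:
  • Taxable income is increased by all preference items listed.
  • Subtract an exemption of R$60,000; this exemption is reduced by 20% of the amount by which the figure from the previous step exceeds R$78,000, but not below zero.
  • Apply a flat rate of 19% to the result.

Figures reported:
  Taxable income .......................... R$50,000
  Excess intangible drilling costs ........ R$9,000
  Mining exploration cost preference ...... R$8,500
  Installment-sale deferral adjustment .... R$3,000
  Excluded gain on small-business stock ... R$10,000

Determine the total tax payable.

Regular income tax:
  R$50,000 × 16% = R$8,000

Minimum tax:
  Adjusted income: R$50,000 + R$9,000 + R$8,500 + R$3,000 + R$10,000 = R$80,500
  Exemption: R$60,000 − 20% × (R$80,500 − R$78,000) = R$60,000 − R$500 = R$59,500
  Base: R$80,500 − R$59,500 = R$21,000
  R$21,000 × 19% = R$3,990

R$8,000 > R$3,990, so the regular income tax governs.

R$8,000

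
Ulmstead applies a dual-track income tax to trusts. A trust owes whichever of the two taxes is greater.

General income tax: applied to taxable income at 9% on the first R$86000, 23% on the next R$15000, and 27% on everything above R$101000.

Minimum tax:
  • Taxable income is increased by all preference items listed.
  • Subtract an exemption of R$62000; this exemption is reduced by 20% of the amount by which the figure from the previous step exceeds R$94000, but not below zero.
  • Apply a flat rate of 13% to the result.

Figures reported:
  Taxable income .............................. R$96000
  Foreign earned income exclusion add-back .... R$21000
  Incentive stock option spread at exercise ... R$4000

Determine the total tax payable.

General income tax:
  R$86000 × 9% = R$7740
  R$10000 × 23% = R$2300
  → R$10040

Minimum tax:
  Adjusted income: R$96000 + R$21000 + R$4000 = R$121000
  Exemption: R$62000 − 20% × (R$121000 − R$94000) = R$62000 − R$5400 = R$56600
  Base: R$121000 − R$56600 = R$64400
  R$64400 × 13% = R$8372

R$10040 > R$8372, so the general income tax governs.

R$10040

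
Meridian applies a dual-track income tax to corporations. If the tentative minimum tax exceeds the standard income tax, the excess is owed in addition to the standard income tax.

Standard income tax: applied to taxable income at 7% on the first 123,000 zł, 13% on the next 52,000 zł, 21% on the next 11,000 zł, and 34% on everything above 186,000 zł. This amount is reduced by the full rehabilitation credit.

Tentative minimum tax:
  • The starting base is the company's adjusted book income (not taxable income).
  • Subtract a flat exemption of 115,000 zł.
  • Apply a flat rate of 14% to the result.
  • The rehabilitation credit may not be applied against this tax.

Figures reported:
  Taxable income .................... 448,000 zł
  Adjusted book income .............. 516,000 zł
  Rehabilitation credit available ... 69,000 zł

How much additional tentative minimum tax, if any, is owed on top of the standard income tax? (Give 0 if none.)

18,380 zł

Standard income tax:
  123,000 zł × 7% = 8,610 zł
  52,000 zł × 13% = 6,760 zł
  11,000 zł × 21% = 2,310 zł
  262,000 zł × 34% = 89,080 zł
  → 106,760 zł
  Less rehabilitation credit 69,000 zł → 37,760 zł

Tentative minimum tax:
  Base (adjusted book income): 516,000 zł
  Less exemption 115,000 zł → base 401,000 zł
  401,000 zł × 14% = 56,140 zł

Excess of tentative minimum tax over standard income tax: 56,140 zł − 37,760 zł = 18,380 zł.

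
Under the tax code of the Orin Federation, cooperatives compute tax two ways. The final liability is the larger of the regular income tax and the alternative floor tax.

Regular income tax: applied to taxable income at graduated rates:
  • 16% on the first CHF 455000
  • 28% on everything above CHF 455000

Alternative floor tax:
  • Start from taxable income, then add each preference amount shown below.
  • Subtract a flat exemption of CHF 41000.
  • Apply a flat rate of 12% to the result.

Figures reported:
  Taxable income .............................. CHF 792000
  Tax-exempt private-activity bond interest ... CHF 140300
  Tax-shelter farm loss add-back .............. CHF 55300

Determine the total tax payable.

CHF 167160

Alternative floor tax:
  Adjusted income: CHF 792000 + CHF 140300 + CHF 55300 = CHF 987600
  Less exemption CHF 41000 → base CHF 946600
  CHF 946600 × 12% = CHF 113592

Regular income tax:
  CHF 455000 × 16% = CHF 72800
  CHF 337000 × 28% = CHF 94360
  → CHF 167160

CHF 167160 > CHF 113592, so the regular income tax governs.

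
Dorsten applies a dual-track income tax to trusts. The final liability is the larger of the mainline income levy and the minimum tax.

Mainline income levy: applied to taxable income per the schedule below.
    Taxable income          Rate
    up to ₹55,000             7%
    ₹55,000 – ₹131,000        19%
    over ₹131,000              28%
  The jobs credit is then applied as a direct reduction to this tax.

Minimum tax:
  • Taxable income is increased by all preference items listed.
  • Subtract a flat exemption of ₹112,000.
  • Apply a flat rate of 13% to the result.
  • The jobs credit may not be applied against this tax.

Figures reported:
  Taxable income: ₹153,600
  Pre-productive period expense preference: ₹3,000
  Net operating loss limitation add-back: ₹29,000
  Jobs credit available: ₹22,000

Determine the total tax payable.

₹9,568

Minimum tax:
  Adjusted income: ₹153,600 + ₹3,000 + ₹29,000 = ₹185,600
  Less exemption ₹112,000 → base ₹73,600
  ₹73,600 × 13% = ₹9,568

Mainline income levy:
  ₹55,000 × 7% = ₹3,850
  ₹76,000 × 19% = ₹14,440
  ₹22,600 × 28% = ₹6,328
  → ₹24,618
  Less jobs credit ₹22,000 → ₹2,618

₹9,568 > ₹2,618, so the minimum tax is the binding amount.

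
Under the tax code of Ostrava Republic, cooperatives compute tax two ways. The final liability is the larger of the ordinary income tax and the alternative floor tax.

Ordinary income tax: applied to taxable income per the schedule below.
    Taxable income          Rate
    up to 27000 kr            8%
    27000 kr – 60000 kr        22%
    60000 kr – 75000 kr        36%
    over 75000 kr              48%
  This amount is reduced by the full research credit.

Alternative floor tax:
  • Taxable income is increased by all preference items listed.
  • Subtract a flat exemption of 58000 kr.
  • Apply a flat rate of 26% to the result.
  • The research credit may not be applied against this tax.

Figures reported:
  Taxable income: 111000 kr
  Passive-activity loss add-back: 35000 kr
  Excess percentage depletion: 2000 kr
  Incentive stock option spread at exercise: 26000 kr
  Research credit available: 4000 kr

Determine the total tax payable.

30160 kr

Alternative floor tax:
  Adjusted income: 111000 kr + 35000 kr + 2000 kr + 26000 kr = 174000 kr
  Less exemption 58000 kr → base 116000 kr
  116000 kr × 26% = 30160 kr

Ordinary income tax:
  27000 kr × 8% = 2160 kr
  33000 kr × 22% = 7260 kr
  15000 kr × 36% = 5400 kr
  36000 kr × 48% = 17280 kr
  → 32100 kr
  Less research credit 4000 kr → 28100 kr

30160 kr > 28100 kr, so the alternative floor tax is the binding amount.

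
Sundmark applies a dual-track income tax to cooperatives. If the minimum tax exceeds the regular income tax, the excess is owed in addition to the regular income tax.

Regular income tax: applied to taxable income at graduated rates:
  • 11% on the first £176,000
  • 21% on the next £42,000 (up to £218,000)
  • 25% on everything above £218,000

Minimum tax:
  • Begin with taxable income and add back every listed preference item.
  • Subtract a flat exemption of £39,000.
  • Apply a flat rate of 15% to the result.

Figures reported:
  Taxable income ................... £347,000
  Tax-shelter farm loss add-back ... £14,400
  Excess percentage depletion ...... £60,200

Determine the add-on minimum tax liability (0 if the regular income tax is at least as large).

Minimum tax:
  Adjusted income: £347,000 + £14,400 + £60,200 = £421,600
  Less exemption £39,000 → base £382,600
  £382,600 × 15% = £57,390

Regular income tax:
  £176,000 × 11% = £19,360
  £42,000 × 21% = £8,820
  £129,000 × 25% = £32,250
  → £60,430

£57,390 ≤ £60,430, so no add-on is due.

£0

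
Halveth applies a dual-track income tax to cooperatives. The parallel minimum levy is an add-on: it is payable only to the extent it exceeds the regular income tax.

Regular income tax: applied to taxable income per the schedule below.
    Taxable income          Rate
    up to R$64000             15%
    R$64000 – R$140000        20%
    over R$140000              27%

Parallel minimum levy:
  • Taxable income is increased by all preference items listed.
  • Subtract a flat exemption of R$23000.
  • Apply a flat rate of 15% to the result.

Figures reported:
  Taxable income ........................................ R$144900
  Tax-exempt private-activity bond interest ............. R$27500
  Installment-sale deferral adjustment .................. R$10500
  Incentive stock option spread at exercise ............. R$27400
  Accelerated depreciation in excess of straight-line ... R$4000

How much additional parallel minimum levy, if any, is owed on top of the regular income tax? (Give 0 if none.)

Regular income tax:
  R$64000 × 15% = R$9600
  R$76000 × 20% = R$15200
  R$4900 × 27% = R$1323
  → R$26123

Parallel minimum levy:
  Adjusted income: R$144900 + R$27500 + R$10500 + R$27400 + R$4000 = R$214300
  Less exemption R$23000 → base R$191300
  R$191300 × 15% = R$28695

Excess of parallel minimum levy over regular income tax: R$28695 − R$26123 = R$2572.

R$2572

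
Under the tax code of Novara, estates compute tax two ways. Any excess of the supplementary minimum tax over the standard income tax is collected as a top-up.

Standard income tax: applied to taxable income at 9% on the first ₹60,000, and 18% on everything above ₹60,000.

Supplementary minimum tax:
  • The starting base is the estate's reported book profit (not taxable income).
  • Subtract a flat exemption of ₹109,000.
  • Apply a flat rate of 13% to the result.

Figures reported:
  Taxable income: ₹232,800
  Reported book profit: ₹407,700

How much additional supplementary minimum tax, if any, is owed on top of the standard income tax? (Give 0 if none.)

Supplementary minimum tax:
  Base (reported book profit): ₹407,700
  Less exemption ₹109,000 → base ₹298,700
  ₹298,700 × 13% = ₹38,831

Standard income tax:
  ₹60,000 × 9% = ₹5,400
  ₹172,800 × 18% = ₹31,104
  → ₹36,504

Excess of supplementary minimum tax over standard income tax: ₹38,831 − ₹36,504 = ₹2,327.

₹2,327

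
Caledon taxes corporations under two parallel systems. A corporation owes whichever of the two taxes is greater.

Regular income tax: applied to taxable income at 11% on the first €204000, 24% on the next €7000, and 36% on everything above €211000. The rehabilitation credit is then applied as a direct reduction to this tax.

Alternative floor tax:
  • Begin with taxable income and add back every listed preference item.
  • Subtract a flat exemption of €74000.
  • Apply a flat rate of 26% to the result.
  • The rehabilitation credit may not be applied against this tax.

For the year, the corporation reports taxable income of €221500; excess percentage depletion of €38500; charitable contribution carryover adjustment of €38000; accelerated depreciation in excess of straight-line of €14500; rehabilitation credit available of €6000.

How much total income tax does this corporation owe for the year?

Alternative floor tax:
  Adjusted income: €221500 + €38500 + €38000 + €14500 = €312500
  Less exemption €74000 → base €238500
  €238500 × 26% = €62010

Regular income tax:
  €204000 × 11% = €22440
  €7000 × 24% = €1680
  €10500 × 36% = €3780
  → €27900
  Less rehabilitation credit €6000 → €21900

€62010 > €21900, so the alternative floor tax is the binding amount.

€62010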